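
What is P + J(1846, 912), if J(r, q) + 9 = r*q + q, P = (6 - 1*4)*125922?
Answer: 1936299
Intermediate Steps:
P = 251844 (P = (6 - 4)*125922 = 2*125922 = 251844)
J(r, q) = -9 + q + q*r (J(r, q) = -9 + (r*q + q) = -9 + (q*r + q) = -9 + (q + q*r) = -9 + q + q*r)
P + J(1846, 912) = 251844 + (-9 + 912 + 912*1846) = 251844 + (-9 + 912 + 1683552) = 251844 + 1684455 = 1936299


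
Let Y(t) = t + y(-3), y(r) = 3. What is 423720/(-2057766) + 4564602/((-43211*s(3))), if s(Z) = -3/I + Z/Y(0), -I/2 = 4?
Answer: -1793915843028/23288080783 ≈ -77.031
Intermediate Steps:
I = -8 (I = -2*4 = -8)
Y(t) = 3 + t (Y(t) = t + 3 = 3 + t)
s(Z) = 3/8 + Z/3 (s(Z) = -3/(-8) + Z/(3 + 0) = -3*(-⅛) + Z/3 = 3/8 + Z*(⅓) = 3/8 + Z/3)
423720/(-2057766) + 4564602/((-43211*s(3))) = 423720/(-2057766) + 4564602/((-43211*(3/8 + (⅓)*3))) = 423720*(-1/2057766) + 4564602/((-43211*(3/8 + 1))) = -70620/342961 + 4564602/((-43211*11/8)) = -70620/342961 + 4564602/(-475321/8) = -70620/342961 + 4564602*(-8/475321) = -70620/342961 - 5216688/67903 = -1793915843028/23288080783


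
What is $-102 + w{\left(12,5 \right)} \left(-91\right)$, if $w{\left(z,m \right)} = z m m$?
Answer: $-27402$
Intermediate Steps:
$w{\left(z,m \right)} = z m^{2}$ ($w{\left(z,m \right)} = m z m = z m^{2}$)
$-102 + w{\left(12,5 \right)} \left(-91\right) = -102 + 12 \cdot 5^{2} \left(-91\right) = -102 + 12 \cdot 25 \left(-91\right) = -102 + 300 \left(-91\right) = -102 - 27300 = -27402$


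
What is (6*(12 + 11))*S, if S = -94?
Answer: -12972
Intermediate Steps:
(6*(12 + 11))*S = (6*(12 + 11))*(-94) = (6*23)*(-94) = 138*(-94) = -12972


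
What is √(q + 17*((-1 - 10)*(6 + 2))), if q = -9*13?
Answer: I*√1613 ≈ 40.162*I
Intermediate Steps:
q = -117
√(q + 17*((-1 - 10)*(6 + 2))) = √(-117 + 17*((-1 - 10)*(6 + 2))) = √(-117 + 17*(-11*8)) = √(-117 + 17*(-88)) = √(-117 - 1496) = √(-1613) = I*√1613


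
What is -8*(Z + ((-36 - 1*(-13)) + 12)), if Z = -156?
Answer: 1336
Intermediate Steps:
-8*(Z + ((-36 - 1*(-13)) + 12)) = -8*(-156 + ((-36 - 1*(-13)) + 12)) = -8*(-156 + ((-36 + 13) + 12)) = -8*(-156 + (-23 + 12)) = -8*(-156 - 11) = -8*(-167) = 1336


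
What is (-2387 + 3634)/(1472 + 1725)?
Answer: 1247/3197 ≈ 0.39005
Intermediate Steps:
(-2387 + 3634)/(1472 + 1725) = 1247/3197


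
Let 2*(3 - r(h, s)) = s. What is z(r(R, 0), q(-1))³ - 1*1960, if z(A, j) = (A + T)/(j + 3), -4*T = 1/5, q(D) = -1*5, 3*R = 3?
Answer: -125645379/64000 ≈ -1963.2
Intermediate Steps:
R = 1 (R = (⅓)*3 = 1)
q(D) = -5
T = -1/20 (T = -¼/5 = -¼*⅕ = -1/20 ≈ -0.050000)
r(h, s) = 3 - s/2
z(A, j) = (-1/20 + A)/(3 + j) (z(A, j) = (A - 1/20)/(j + 3) = (-1/20 + A)/(3 + j))
z(r(R, 0), q(-1))³ - 1*1960 = ((-1/20 + (3 - ½*0))/(3 - 5))³ - 1*1960 = ((-1/20 + (3 + 0))/(-2))³ - 1960 = (-(-1/20 + 3)/2)³ - 1960 = (-½*59/20)³ - 1960 = (-59/40)³ - 1960 = -205379/64000 - 1960 = -125645379/64000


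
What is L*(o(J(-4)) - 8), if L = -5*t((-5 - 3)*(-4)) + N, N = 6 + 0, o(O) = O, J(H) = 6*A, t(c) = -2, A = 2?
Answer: 64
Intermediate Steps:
J(H) = 12 (J(H) = 6*2 = 12)
N = 6
L = 16 (L = -5*(-2) + 6 = 10 + 6 = 16)
L*(o(J(-4)) - 8) = 16*(12 - 8) = 16*4 = 64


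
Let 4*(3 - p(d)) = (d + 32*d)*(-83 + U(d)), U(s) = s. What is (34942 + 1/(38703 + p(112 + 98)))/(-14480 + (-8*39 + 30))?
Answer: -6335735852/2676667983 ≈ -2.3670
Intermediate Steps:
p(d) = 3 - 33*d*(-83 + d)/4 (p(d) = 3 - (d + 32*d)*(-83 + d)/4 = 3 - 33*d*(-83 + d)/4)
(34942 + 1/(38703 + p(112 + 98)))/(-14480 + (-8*39 + 30)) = (34942 + 1/(38703 + (3 - 33*(112 + 98)²/4 + 2739*(112 + 98)/4)))/(-14480 + (-8*39 + 30)) = (34942 + 1/(38703 + (3 - 33/4*210² + (2739/4)*210)))/(-14480 + (-312 + 30)) = (34942 + 1/(38703 + (3 - 33/4*44100 + 287595/2)))/(-14480 - 282) = (34942 + 1/(38703 + (3 - 363825 + 287595/2)))/(-14762) = (34942 + 1/(38703 - 440049/2))*(-1/14762) = (34942 + 1/(-362643/2))*(-1/14762) = (34942 - 2/362643)*(-1/14762) = (12671471704/362643)*(-1/14762) = -6335735852/2676667983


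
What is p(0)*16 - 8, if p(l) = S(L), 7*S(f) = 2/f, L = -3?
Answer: -200/21 ≈ -9.5238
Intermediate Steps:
S(f) = 2/(7*f) (S(f) = (2/f)/7 = 2/(7*f))
p(l) = -2/21 (p(l) = (2/7)/(-3) = (2/7)*(-⅓) = -2/21)
p(0)*16 - 8 = -2/21*16 - 8 = -32/21 - 8 = -200/21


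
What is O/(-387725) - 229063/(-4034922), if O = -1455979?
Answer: 5963575150313/1564440132450 ≈ 3.8120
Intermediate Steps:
O/(-387725) - 229063/(-4034922) = -1455979/(-387725) - 229063/(-4034922) = -1455979*(-1/387725) - 229063*(-1/4034922) = 1455979/387725 + 229063/4034922 = 5963575150313/1564440132450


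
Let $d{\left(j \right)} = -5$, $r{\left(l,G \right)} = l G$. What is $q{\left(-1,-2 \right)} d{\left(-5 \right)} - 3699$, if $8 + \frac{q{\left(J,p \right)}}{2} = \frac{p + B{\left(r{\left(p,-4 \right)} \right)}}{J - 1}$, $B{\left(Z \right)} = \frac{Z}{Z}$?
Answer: $-3624$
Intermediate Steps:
$r{\left(l,G \right)} = G l$
$B{\left(Z \right)} = 1$
$q{\left(J,p \right)} = -16 + \frac{2 \left(1 + p\right)}{-1 + J}$ ($q{\left(J,p \right)} = -16 + 2 \frac{p + 1}{J - 1} = -16 + 2 \frac{1 + p}{-1 + J} = -16 + \frac{2 \left(1 + p\right)}{-1 + J}$)
$q{\left(-1,-2 \right)} d{\left(-5 \right)} - 3699 = \frac{2 \left(9 - 2 - -8\right)}{-1 - 1} \left(-5\right) - 3699 = \frac{2 \left(9 - 2 + 8\right)}{-2} \left(-5\right) - 3699 = 2 \left(- \frac{1}{2}\right) 15 \left(-5\right) - 3699 = \left(-15\right) \left(-5\right) - 3699 = 75 - 3699 = -3624$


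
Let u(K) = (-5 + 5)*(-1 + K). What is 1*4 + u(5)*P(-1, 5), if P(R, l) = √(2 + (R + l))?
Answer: 4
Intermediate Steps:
P(R, l) = √(2 + R + l)
u(K) = 0 (u(K) = 0*(-1 + K) = 0)
1*4 + u(5)*P(-1, 5) = 1*4 + 0*√(2 - 1 + 5) = 4 + 0*√6 = 4 + 0 = 4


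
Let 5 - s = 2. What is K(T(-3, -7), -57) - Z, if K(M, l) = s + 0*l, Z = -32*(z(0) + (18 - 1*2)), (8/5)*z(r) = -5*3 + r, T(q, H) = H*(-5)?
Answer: 215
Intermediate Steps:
s = 3 (s = 5 - 1*2 = 5 - 2 = 3)
T(q, H) = -5*H
z(r) = -75/8 + 5*r/8 (z(r) = 5*(-5*3 + r)/8 = 5*(-15 + r)/8 = -75/8 + 5*r/8)
Z = -212 (Z = -32*((-75/8 + (5/8)*0) + (18 - 1*2)) = -32*((-75/8 + 0) + (18 - 2)) = -32*(-75/8 + 16) = -32*53/8 = -212)
K(M, l) = 3 (K(M, l) = 3 + 0*l = 3 + 0 = 3)
K(T(-3, -7), -57) - Z = 3 - 1*(-212) = 3 + 212 = 215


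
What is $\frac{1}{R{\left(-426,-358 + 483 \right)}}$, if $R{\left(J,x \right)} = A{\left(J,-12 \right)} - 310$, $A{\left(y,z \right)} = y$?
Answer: $- \frac{1}{736} \approx -0.0013587$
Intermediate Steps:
$R{\left(J,x \right)} = -310 + J$ ($R{\left(J,x \right)} = J - 310 = -310 + J$)
$\frac{1}{R{\left(-426,-358 + 483 \right)}} = \frac{1}{-310 - 426} = \frac{1}{-736} = - \frac{1}{736}$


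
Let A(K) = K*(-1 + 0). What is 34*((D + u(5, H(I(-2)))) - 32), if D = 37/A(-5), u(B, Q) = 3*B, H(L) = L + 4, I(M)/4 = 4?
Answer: -1632/5 ≈ -326.40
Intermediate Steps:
I(M) = 16 (I(M) = 4*4 = 16)
A(K) = -K (A(K) = K*(-1) = -K)
H(L) = 4 + L
D = 37/5 (D = 37/((-1*(-5))) = 37/5 ≈ 7.4000)
34*((D + u(5, H(I(-2)))) - 32) = 34*((37/5 + 3*5) - 32) = 34*((37/5 + 15) - 32) = 34*(112/5 - 32) = 34*(-48/5) = -1632/5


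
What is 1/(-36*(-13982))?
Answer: 1/503352 ≈ 1.9867e-6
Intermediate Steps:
1/(-36*(-13982)) = 1/503352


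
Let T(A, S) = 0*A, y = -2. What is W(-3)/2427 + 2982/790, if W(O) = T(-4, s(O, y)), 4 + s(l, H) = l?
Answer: 1491/395 ≈ 3.7747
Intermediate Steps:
s(l, H) = -4 + l
T(A, S) = 0
W(O) = 0
W(-3)/2427 + 2982/790 = 0/2427 + 2982/790 = 0*(1/2427) + 2982*(1/790) = 0 + 1491/395 = 1491/395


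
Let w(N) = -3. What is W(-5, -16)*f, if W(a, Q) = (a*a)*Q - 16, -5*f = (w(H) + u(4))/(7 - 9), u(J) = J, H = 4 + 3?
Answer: -208/5 ≈ -41.600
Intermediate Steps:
H = 7
f = 1/10 (f = -(-3 + 4)/(5*(7 - 9)) = -1/(5*(-2)) = -(-1)/(5*2) = -1/5*(-1/2) = 1/10 ≈ 0.10000)
W(a, Q) = -16 + Q*a**2 (W(a, Q) = a**2*Q - 16 = Q*a**2 - 16 = -16 + Q*a**2)
W(-5, -16)*f = (-16 - 16*(-5)**2)*(1/10) = (-16 - 16*25)*(1/10) = (-16 - 400)*(1/10) = -416*1/10 = -208/5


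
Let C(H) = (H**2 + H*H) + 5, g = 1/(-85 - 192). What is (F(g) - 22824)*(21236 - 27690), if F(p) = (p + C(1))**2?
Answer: 11278409222808/76729 ≈ 1.4699e+8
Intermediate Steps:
g = -1/277 (g = 1/(-277) = -1/277 ≈ -0.0036101)
C(H) = 5 + 2*H**2 (C(H) = (H**2 + H**2) + 5 = 2*H**2 + 5 = 5 + 2*H**2)
F(p) = (7 + p)**2 (F(p) = (p + (5 + 2*1**2))**2 = (p + (5 + 2*1))**2 = (p + (5 + 2))**2 = (p + 7)**2 = (7 + p)**2)
(F(g) - 22824)*(21236 - 27690) = ((7 - 1/277)**2 - 22824)*(21236 - 27690) = ((1938/277)**2 - 22824)*(-6454) = (3755844/76729 - 22824)*(-6454) = -1747506852/76729*(-6454) = 11278409222808/76729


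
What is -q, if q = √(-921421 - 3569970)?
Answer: -I*√4491391 ≈ -2119.3*I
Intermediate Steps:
q = I*√4491391 (q = √(-4491391) = I*√4491391 ≈ 2119.3*I)
-q = -I*√4491391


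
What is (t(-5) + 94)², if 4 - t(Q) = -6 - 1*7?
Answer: 12321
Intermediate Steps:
t(Q) = 17 (t(Q) = 4 - (-6 - 1*7) = 4 - (-6 - 7) = 4 - 1*(-13) = 4 + 13 = 17)
(t(-5) + 94)² = (17 + 94)² = 111² = 12321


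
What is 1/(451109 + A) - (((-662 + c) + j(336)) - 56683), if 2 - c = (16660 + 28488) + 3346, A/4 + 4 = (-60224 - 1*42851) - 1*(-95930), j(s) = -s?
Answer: 44859472750/422513 ≈ 1.0617e+5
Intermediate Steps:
A = -28596 (A = -16 + 4*((-60224 - 1*42851) - 1*(-95930)) = -16 + 4*((-60224 - 42851) + 95930) = -16 + 4*(-103075 + 95930) = -16 + 4*(-7145) = -16 - 28580 = -28596)
c = -48492 (c = 2 - ((16660 + 28488) + 3346) = 2 - (45148 + 3346) = 2 - 1*48494 = 2 - 48494 = -48492)
1/(451109 + A) - (((-662 + c) + j(336)) - 56683) = 1/(451109 - 28596) - (((-662 - 48492) - 1*336) - 56683) = 1/422513 - ((-49154 - 336) - 56683) = 1/422513 - (-49490 - 56683) = 1/422513 - 1*(-106173) = 1/422513 + 106173 = 44859472750/422513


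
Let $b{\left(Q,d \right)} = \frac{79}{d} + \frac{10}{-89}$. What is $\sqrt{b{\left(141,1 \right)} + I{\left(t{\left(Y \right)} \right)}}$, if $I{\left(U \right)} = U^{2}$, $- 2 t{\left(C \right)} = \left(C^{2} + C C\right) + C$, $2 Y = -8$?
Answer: $\frac{\sqrt{2177385}}{89} \approx 16.58$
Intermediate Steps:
$Y = -4$ ($Y = \frac{1}{2} \left(-8\right) = -4$)
$t{\left(C \right)} = - C^{2} - \frac{C}{2}$ ($t{\left(C \right)} = - \frac{\left(C^{2} + C C\right) + C}{2} = - \frac{\left(C^{2} + C^{2}\right) + C}{2} = - \frac{2 C^{2} + C}{2} = - \frac{C + 2 C^{2}}{2} = - C^{2} - \frac{C}{2}$)
$b{\left(Q,d \right)} = - \frac{10}{89} + \frac{79}{d}$ ($b{\left(Q,d \right)} = \frac{79}{d} + 10 \left(- \frac{1}{89}\right) = \frac{79}{d} - \frac{10}{89} = - \frac{10}{89} + \frac{79}{d}$)
$\sqrt{b{\left(141,1 \right)} + I{\left(t{\left(Y \right)} \right)}} = \sqrt{\left(- \frac{10}{89} + \frac{79}{1}\right) + \left(\left(-1\right) \left(-4\right) \left(\frac{1}{2} - 4\right)\right)^{2}} = \sqrt{\left(- \frac{10}{89} + 79 \cdot 1\right) + \left(\left(-1\right) \left(-4\right) \left(- \frac{7}{2}\right)\right)^{2}} = \sqrt{\left(- \frac{10}{89} + 79\right) + \left(-14\right)^{2}} = \sqrt{\frac{7021}{89} + 196} = \sqrt{\frac{24465}{89}} = \frac{\sqrt{2177385}}{89}$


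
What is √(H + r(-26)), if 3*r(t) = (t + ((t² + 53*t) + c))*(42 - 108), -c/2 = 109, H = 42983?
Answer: √63795 ≈ 252.58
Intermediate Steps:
c = -218 (c = -2*109 = -218)
r(t) = 4796 - 1188*t - 22*t² (r(t) = ((t + ((t² + 53*t) - 218))*(42 - 108))/3 = ((t + (-218 + t² + 53*t))*(-66))/3 = ((-218 + t² + 54*t)*(-66))/3 = (14388 - 3564*t - 66*t²)/3 = 4796 - 1188*t - 22*t²)
√(H + r(-26)) = √(42983 + (4796 - 1188*(-26) - 22*(-26)²)) = √(42983 + (4796 + 30888 - 22*676)) = √(42983 + (4796 + 30888 - 14872)) = √(42983 + 20812) = √63795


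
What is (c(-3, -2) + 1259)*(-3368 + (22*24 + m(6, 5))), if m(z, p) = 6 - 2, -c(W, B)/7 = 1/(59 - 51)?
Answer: -7136085/2 ≈ -3.5680e+6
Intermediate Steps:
c(W, B) = -7/8 (c(W, B) = -7/(59 - 51) = -7/8)
m(z, p) = 4
(c(-3, -2) + 1259)*(-3368 + (22*24 + m(6, 5))) = (-7/8 + 1259)*(-3368 + (22*24 + 4)) = 10065*(-3368 + (528 + 4))/8 = 10065*(-3368 + 532)/8 = (10065/8)*(-2836) = -7136085/2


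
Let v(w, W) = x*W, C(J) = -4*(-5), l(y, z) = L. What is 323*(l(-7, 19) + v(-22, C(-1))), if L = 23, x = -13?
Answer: -76551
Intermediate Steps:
l(y, z) = 23
C(J) = 20
v(w, W) = -13*W
323*(l(-7, 19) + v(-22, C(-1))) = 323*(23 - 13*20) = 323*(23 - 260) = 323*(-237) = -76551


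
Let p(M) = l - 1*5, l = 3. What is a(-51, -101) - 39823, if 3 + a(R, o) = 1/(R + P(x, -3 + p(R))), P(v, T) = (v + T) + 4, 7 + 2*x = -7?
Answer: -2349735/59 ≈ -39826.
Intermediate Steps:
p(M) = -2 (p(M) = 3 - 1*5 = 3 - 5 = -2)
x = -7 (x = -7/2 + (1/2)*(-7) = -7/2 - 7/2 = -7)
P(v, T) = 4 + T + v (P(v, T) = (T + v) + 4 = 4 + T + v)
a(R, o) = -3 + 1/(-8 + R) (a(R, o) = -3 + 1/(R + (4 + (-3 - 2) - 7)) = -3 + 1/(R + (4 - 5 - 7)) = -3 + 1/(R - 8) = -3 + 1/(-8 + R))
a(-51, -101) - 39823 = (25 - 3*(-51))/(-8 - 51) - 39823 = (25 + 153)/(-59) - 39823 = -1/59*178 - 39823 = -178/59 - 39823 = -2349735/59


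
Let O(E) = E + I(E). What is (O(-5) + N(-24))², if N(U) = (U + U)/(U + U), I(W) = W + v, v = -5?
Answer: 196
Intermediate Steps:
I(W) = -5 + W (I(W) = W - 5 = -5 + W)
O(E) = -5 + 2*E (O(E) = E + (-5 + E) = -5 + 2*E)
N(U) = 1 (N(U) = (2*U)/((2*U)) = (2*U)*(1/(2*U)) = 1)
(O(-5) + N(-24))² = ((-5 + 2*(-5)) + 1)² = ((-5 - 10) + 1)² = (-15 + 1)² = (-14)² = 196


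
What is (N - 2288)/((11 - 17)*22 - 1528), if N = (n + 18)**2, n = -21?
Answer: 2279/1660 ≈ 1.3729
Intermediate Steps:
N = 9 (N = (-21 + 18)**2 = (-3)**2 = 9)
(N - 2288)/((11 - 17)*22 - 1528) = (9 - 2288)/((11 - 17)*22 - 1528) = -2279/(-6*22 - 1528) = -2279/(-132 - 1528) = -2279/(-1660) = -2279*(-1/1660) = 2279/1660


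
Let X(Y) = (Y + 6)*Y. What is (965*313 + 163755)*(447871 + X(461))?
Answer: 308898996400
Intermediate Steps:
X(Y) = Y*(6 + Y) (X(Y) = (6 + Y)*Y = Y*(6 + Y))
(965*313 + 163755)*(447871 + X(461)) = (965*313 + 163755)*(447871 + 461*(6 + 461)) = (302045 + 163755)*(447871 + 461*467) = 465800*(447871 + 215287) = 465800*663158 = 308898996400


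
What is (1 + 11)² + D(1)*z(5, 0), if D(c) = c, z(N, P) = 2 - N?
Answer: 141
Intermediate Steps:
(1 + 11)² + D(1)*z(5, 0) = (1 + 11)² + 1*(2 - 1*5) = 12² + 1*(2 - 5) = 144 + 1*(-3) = 144 - 3 = 141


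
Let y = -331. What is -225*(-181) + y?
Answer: 40394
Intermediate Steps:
-225*(-181) + y = -225*(-181) - 331 = 40725 - 331 = 40394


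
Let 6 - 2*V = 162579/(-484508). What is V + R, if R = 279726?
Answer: 271062039243/969016 ≈ 2.7973e+5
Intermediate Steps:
V = 3069627/969016 (V = 3 - 162579/(2*(-484508)) = 3 - 162579*(-1)/(2*484508) = 3 - ½*(-162579/484508) = 3 + 162579/969016 = 3069627/969016 ≈ 3.1678)
V + R = 3069627/969016 + 279726 = 271062039243/969016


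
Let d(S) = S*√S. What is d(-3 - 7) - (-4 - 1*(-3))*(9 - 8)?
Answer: 1 - 10*I*√10 ≈ 1.0 - 31.623*I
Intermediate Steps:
d(S) = S^(3/2)
d(-3 - 7) - (-4 - 1*(-3))*(9 - 8) = (-3 - 7)^(3/2) - (-4 - 1*(-3))*(9 - 8) = (-10)^(3/2) - (-4 + 3) = -10*I*√10 - (-1) = -10*I*√10 - 1*(-1) = -10*I*√10 + 1 = 1 - 10*I*√10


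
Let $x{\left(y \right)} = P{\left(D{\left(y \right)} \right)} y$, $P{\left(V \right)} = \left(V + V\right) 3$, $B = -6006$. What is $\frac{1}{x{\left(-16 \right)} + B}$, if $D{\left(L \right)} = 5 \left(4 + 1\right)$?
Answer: $- \frac{1}{8406} \approx -0.00011896$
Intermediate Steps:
$D{\left(L \right)} = 25$ ($D{\left(L \right)} = 5 \cdot 5 = 25$)
$P{\left(V \right)} = 6 V$ ($P{\left(V \right)} = 2 V 3 = 6 V$)
$x{\left(y \right)} = 150 y$ ($x{\left(y \right)} = 6 \cdot 25 y = 150 y$)
$\frac{1}{x{\left(-16 \right)} + B} = \frac{1}{150 \left(-16\right) - 6006} = \frac{1}{-2400 - 6006} = \frac{1}{-8406} = - \frac{1}{8406}$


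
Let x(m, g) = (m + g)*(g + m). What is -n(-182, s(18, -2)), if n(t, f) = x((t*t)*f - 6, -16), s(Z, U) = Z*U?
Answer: -1422022860196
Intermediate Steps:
x(m, g) = (g + m)² (x(m, g) = (g + m)*(g + m) = (g + m)²)
s(Z, U) = U*Z
n(t, f) = (-22 + f*t²)² (n(t, f) = (-16 + ((t*t)*f - 6))² = (-16 + (t²*f - 6))² = (-16 + (f*t² - 6))² = (-16 + (-6 + f*t²))² = (-22 + f*t²)²)
-n(-182, s(18, -2)) = -(-22 - 2*18*(-182)²)² = -(-22 - 36*33124)² = -(-22 - 1192464)² = -1*(-1192486)² = -1*1422022860196 = -1422022860196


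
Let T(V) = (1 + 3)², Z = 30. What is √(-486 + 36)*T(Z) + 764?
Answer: 764 + 240*I*√2 ≈ 764.0 + 339.41*I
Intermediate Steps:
T(V) = 16 (T(V) = 4² = 16)
√(-486 + 36)*T(Z) + 764 = √(-486 + 36)*16 + 764 = √(-450)*16 + 764 = (15*I*√2)*16 + 764 = 240*I*√2 + 764 = 764 + 240*I*√2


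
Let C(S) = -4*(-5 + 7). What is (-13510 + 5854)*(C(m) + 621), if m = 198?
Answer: -4693128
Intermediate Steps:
C(S) = -8 (C(S) = -4*2 = -8)
(-13510 + 5854)*(C(m) + 621) = (-13510 + 5854)*(-8 + 621) = -7656*613 = -4693128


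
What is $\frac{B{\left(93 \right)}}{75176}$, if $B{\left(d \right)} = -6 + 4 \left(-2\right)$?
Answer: $- \frac{7}{37588} \approx -0.00018623$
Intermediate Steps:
$B{\left(d \right)} = -14$ ($B{\left(d \right)} = -6 - 8 = -14$)
$\frac{B{\left(93 \right)}}{75176} = - \frac{14}{75176} = \left(-14\right) \frac{1}{75176} = - \frac{7}{37588}$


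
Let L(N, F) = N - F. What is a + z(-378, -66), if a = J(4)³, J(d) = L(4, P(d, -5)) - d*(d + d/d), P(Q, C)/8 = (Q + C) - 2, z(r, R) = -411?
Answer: 101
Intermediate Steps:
P(Q, C) = -16 + 8*C + 8*Q (P(Q, C) = 8*((Q + C) - 2) = 8*((C + Q) - 2) = 8*(-2 + C + Q) = -16 + 8*C + 8*Q)
J(d) = 60 - 8*d - d*(1 + d) (J(d) = (4 - (-16 + 8*(-5) + 8*d)) - d*(d + d/d) = (4 - (-16 - 40 + 8*d)) - d*(d + 1) = (4 - (-56 + 8*d)) - d*(1 + d) = (4 + (56 - 8*d)) - d*(1 + d) = (60 - 8*d) - d*(1 + d) = 60 - 8*d - d*(1 + d))
a = 512 (a = (60 - 1*4² - 9*4)³ = (60 - 1*16 - 36)³ = (60 - 16 - 36)³ = 8³ = 512)
a + z(-378, -66) = 512 - 411 = 101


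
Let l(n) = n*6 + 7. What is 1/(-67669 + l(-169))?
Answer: -1/68676 ≈ -1.4561e-5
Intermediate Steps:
l(n) = 7 + 6*n (l(n) = 6*n + 7 = 7 + 6*n)
1/(-67669 + l(-169)) = 1/(-67669 + (7 + 6*(-169))) = 1/(-67669 + (7 - 1014)) = 1/(-67669 - 1007) = 1/(-68676) = -1/68676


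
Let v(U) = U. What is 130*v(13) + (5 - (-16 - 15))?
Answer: 1726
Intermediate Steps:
130*v(13) + (5 - (-16 - 15)) = 130*13 + (5 - (-16 - 15)) = 1690 + (5 - 1*(-31)) = 1690 + (5 + 31) = 1690 + 36 = 1726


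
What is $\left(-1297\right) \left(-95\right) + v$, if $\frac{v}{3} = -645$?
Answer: $121280$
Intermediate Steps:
$v = -1935$ ($v = 3 \left(-645\right) = -1935$)
$\left(-1297\right) \left(-95\right) + v = \left(-1297\right) \left(-95\right) - 1935 = 123215 - 1935 = 121280$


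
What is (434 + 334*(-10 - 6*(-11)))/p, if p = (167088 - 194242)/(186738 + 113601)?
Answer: -2873943891/13577 ≈ -2.1168e+5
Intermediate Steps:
p = -27154/300339 ≈ -0.090411
(434 + 334*(-10 - 6*(-11)))/p = (434 + 334*(-10 - 6*(-11)))/(-27154/300339) = (434 + 334*(-10 + 66))*(-300339/27154) = (434 + 334*56)*(-300339/27154) = (434 + 18704)*(-300339/27154) = 19138*(-300339/27154) = -2873943891/13577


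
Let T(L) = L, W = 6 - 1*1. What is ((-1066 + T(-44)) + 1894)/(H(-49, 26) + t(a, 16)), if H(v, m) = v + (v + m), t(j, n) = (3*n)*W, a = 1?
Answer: 14/3 ≈ 4.6667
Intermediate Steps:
W = 5 (W = 6 - 1 = 5)
t(j, n) = 15*n (t(j, n) = (3*n)*5 = 15*n)
H(v, m) = m + 2*v (H(v, m) = v + (m + v) = m + 2*v)
((-1066 + T(-44)) + 1894)/(H(-49, 26) + t(a, 16)) = ((-1066 - 44) + 1894)/((26 + 2*(-49)) + 15*16) = (-1110 + 1894)/((26 - 98) + 240) = 784/(-72 + 240) = 784/168 = 784*(1/168) = 14/3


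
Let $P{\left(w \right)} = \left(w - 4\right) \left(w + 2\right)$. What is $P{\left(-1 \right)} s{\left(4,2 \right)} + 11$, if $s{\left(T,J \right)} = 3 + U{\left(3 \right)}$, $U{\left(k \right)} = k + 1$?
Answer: $-24$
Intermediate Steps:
$P{\left(w \right)} = \left(-4 + w\right) \left(2 + w\right)$
$U{\left(k \right)} = 1 + k$
$s{\left(T,J \right)} = 7$ ($s{\left(T,J \right)} = 3 + \left(1 + 3\right) = 3 + 4 = 7$)
$P{\left(-1 \right)} s{\left(4,2 \right)} + 11 = \left(-8 + \left(-1\right)^{2} - -2\right) 7 + 11 = \left(-8 + 1 + 2\right) 7 + 11 = \left(-5\right) 7 + 11 = -35 + 11 = -24$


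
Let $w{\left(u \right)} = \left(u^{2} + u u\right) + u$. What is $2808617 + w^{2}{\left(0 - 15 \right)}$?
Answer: $2997842$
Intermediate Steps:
$w{\left(u \right)} = u + 2 u^{2}$ ($w{\left(u \right)} = \left(u^{2} + u^{2}\right) + u = 2 u^{2} + u = u + 2 u^{2}$)
$2808617 + w^{2}{\left(0 - 15 \right)} = 2808617 + \left(\left(0 - 15\right) \left(1 + 2 \left(0 - 15\right)\right)\right)^{2} = 2808617 + \left(- 15 \left(1 + 2 \left(-15\right)\right)\right)^{2} = 2808617 + \left(- 15 \left(1 - 30\right)\right)^{2} = 2808617 + \left(\left(-15\right) \left(-29\right)\right)^{2} = 2808617 + 435^{2} = 2808617 + 189225 = 2997842$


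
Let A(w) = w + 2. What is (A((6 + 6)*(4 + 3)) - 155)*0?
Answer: 0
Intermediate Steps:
A(w) = 2 + w
(A((6 + 6)*(4 + 3)) - 155)*0 = ((2 + (6 + 6)*(4 + 3)) - 155)*0 = ((2 + 12*7) - 155)*0 = ((2 + 84) - 155)*0 = (86 - 155)*0 = -69*0 = 0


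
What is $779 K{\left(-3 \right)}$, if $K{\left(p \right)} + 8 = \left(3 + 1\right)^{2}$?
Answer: $6232$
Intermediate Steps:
$K{\left(p \right)} = 8$ ($K{\left(p \right)} = -8 + \left(3 + 1\right)^{2} = -8 + 4^{2} = -8 + 16 = 8$)
$779 K{\left(-3 \right)} = 779 \cdot 8 = 6232$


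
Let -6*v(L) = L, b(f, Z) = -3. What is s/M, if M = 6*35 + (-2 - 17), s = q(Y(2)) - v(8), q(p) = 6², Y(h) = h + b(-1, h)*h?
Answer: 112/573 ≈ 0.19546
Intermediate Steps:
v(L) = -L/6
Y(h) = -2*h (Y(h) = h - 3*h = -2*h)
q(p) = 36
s = 112/3 (s = 36 - (-1)*8/6 = 36 - 1*(-4/3) = 36 + 4/3 = 112/3 ≈ 37.333)
M = 191 (M = 210 - 19 = 191)
s/M = (112/3)/191 = (112/3)*(1/191) = 112/573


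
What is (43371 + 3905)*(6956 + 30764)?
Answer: 1783250720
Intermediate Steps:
(43371 + 3905)*(6956 + 30764) = 47276*37720 = 1783250720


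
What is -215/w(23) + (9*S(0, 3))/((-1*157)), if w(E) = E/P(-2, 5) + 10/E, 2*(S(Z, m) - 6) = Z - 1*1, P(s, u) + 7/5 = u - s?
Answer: -8753203/183690 ≈ -47.652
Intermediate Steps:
P(s, u) = -7/5 + u - s (P(s, u) = -7/5 + (u - s) = -7/5 + u - s)
S(Z, m) = 11/2 + Z/2 (S(Z, m) = 6 + (Z - 1*1)/2 = 6 + (Z - 1)/2 = 6 + (-1 + Z)/2 = 6 + (-½ + Z/2) = 11/2 + Z/2)
w(E) = 10/E + 5*E/28 (w(E) = E/(-7/5 + 5 - 1*(-2)) + 10/E = E/(-7/5 + 5 + 2) + 10/E = E/(28/5) + 10/E = E*(5/28) + 10/E = 5*E/28 + 10/E = 10/E + 5*E/28)
-215/w(23) + (9*S(0, 3))/((-1*157)) = -215/(10/23 + (5/28)*23) + (9*(11/2 + (½)*0))/((-1*157)) = -215/(10*(1/23) + 115/28) + (9*(11/2 + 0))/(-157) = -215/(10/23 + 115/28) + (9*(11/2))*(-1/157) = -215/2925/644 + (99/2)*(-1/157) = -215*644/2925 - 99/314 = -27692/585 - 99/314 = -8753203/183690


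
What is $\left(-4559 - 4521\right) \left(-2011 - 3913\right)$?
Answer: $53789920$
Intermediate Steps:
$\left(-4559 - 4521\right) \left(-2011 - 3913\right) = \left(-9080\right) \left(-5924\right) = 53789920$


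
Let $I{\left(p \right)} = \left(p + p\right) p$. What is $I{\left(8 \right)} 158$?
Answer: $20224$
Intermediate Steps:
$I{\left(p \right)} = 2 p^{2}$ ($I{\left(p \right)} = 2 p p = 2 p^{2}$)
$I{\left(8 \right)} 158 = 2 \cdot 8^{2} \cdot 158 = 2 \cdot 64 \cdot 158 = 128 \cdot 158 = 20224$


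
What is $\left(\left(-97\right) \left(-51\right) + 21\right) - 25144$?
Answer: $-20176$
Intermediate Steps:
$\left(\left(-97\right) \left(-51\right) + 21\right) - 25144 = \left(4947 + 21\right) - 25144 = 4968 - 25144 = -20176$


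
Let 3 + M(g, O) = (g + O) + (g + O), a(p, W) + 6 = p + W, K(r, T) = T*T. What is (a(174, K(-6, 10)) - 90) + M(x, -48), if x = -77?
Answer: -75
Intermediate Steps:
K(r, T) = T**2
a(p, W) = -6 + W + p (a(p, W) = -6 + (p + W) = -6 + (W + p) = -6 + W + p)
M(g, O) = -3 + 2*O + 2*g (M(g, O) = -3 + ((g + O) + (g + O)) = -3 + ((O + g) + (O + g)) = -3 + (2*O + 2*g) = -3 + 2*O + 2*g)
(a(174, K(-6, 10)) - 90) + M(x, -48) = ((-6 + 10**2 + 174) - 90) + (-3 + 2*(-48) + 2*(-77)) = ((-6 + 100 + 174) - 90) + (-3 - 96 - 154) = (268 - 90) - 253 = 178 - 253 = -75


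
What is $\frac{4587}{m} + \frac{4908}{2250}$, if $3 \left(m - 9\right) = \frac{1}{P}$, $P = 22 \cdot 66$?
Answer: $\frac{1504986838}{2940375} \approx 511.83$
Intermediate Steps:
$P = 1452$
$m = \frac{39205}{4356}$ ($m = 9 + \frac{1}{3 \cdot 1452} = 9 + \frac{1}{3} \cdot \frac{1}{1452} = 9 + \frac{1}{4356} = \frac{39205}{4356} \approx 9.0002$)
$\frac{4587}{m} + \frac{4908}{2250} = \frac{4587}{\frac{39205}{4356}} + \frac{4908}{2250} = 4587 \cdot \frac{4356}{39205} + 4908 \cdot \frac{1}{2250} = \frac{19980972}{39205} + \frac{818}{375} = \frac{1504986838}{2940375}$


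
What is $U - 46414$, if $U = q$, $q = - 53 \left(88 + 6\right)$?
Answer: $-51396$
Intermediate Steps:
$q = -4982$ ($q = \left(-53\right) 94 = -4982$)
$U = -4982$
$U - 46414 = -4982 - 46414 = -51396$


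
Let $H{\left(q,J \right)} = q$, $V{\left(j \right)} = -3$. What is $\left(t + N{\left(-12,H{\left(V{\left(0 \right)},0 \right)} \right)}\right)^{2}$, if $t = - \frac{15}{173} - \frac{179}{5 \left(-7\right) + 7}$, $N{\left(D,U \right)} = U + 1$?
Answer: $\frac{435097881}{23464336} \approx 18.543$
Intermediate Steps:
$N{\left(D,U \right)} = 1 + U$
$t = \frac{30547}{4844}$ ($t = \left(-15\right) \frac{1}{173} - \frac{179}{-35 + 7} = - \frac{15}{173} - \frac{179}{-28} = - \frac{15}{173} - - \frac{179}{28} = - \frac{15}{173} + \frac{179}{28} = \frac{30547}{4844} \approx 6.3062$)
$\left(t + N{\left(-12,H{\left(V{\left(0 \right)},0 \right)} \right)}\right)^{2} = \left(\frac{30547}{4844} + \left(1 - 3\right)\right)^{2} = \left(\frac{30547}{4844} - 2\right)^{2} = \left(\frac{20859}{4844}\right)^{2} = \frac{435097881}{23464336}$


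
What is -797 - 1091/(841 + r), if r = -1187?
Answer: -274671/346 ≈ -793.85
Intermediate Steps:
-797 - 1091/(841 + r) = -797 - 1091/(841 - 1187) = -797 - 1091/(-346) = -797 - 1091*(-1/346) = -797 + 1091/346 = -274671/346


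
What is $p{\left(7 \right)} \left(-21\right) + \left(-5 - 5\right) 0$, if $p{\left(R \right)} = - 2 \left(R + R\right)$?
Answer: $588$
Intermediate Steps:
$p{\left(R \right)} = - 4 R$ ($p{\left(R \right)} = - 2 \cdot 2 R = - 4 R$)
$p{\left(7 \right)} \left(-21\right) + \left(-5 - 5\right) 0 = \left(-4\right) 7 \left(-21\right) + \left(-5 - 5\right) 0 = \left(-28\right) \left(-21\right) - 0 = 588 + 0 = 588$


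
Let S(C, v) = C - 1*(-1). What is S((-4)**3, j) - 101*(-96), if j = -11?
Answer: 9633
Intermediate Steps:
S(C, v) = 1 + C (S(C, v) = C + 1 = 1 + C)
S((-4)**3, j) - 101*(-96) = (1 + (-4)**3) - 101*(-96) = (1 - 64) + 9696 = -63 + 9696 = 9633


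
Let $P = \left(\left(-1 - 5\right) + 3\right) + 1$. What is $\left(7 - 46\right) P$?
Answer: $78$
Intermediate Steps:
$P = -2$ ($P = \left(\left(-1 - 5\right) + 3\right) + 1 = \left(-6 + 3\right) + 1 = -3 + 1 = -2$)
$\left(7 - 46\right) P = \left(7 - 46\right) \left(-2\right) = \left(-39\right) \left(-2\right) = 78$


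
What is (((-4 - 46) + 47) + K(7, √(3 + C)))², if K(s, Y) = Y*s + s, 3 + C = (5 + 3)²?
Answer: 3600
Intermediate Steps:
C = 61 (C = -3 + (5 + 3)² = -3 + 8² = -3 + 64 = 61)
K(s, Y) = s + Y*s
(((-4 - 46) + 47) + K(7, √(3 + C)))² = (((-4 - 46) + 47) + 7*(1 + √(3 + 61)))² = ((-50 + 47) + 7*(1 + √64))² = (-3 + 7*(1 + 8))² = (-3 + 7*9)² = (-3 + 63)² = 60² = 3600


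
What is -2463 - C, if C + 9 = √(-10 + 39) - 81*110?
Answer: 6456 - √29 ≈ 6450.6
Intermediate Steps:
C = -8919 + √29 (C = -9 + (√(-10 + 39) - 81*110) = -9 + (√29 - 8910) = -9 + (-8910 + √29) = -8919 + √29 ≈ -8913.6)
-2463 - C = -2463 - (-8919 + √29) = -2463 + (8919 - √29) = 6456 - √29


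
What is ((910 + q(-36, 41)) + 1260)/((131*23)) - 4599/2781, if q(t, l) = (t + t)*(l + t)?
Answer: -980353/931017 ≈ -1.0530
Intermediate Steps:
q(t, l) = 2*t*(l + t) (q(t, l) = (2*t)*(l + t) = 2*t*(l + t))
((910 + q(-36, 41)) + 1260)/((131*23)) - 4599/2781 = ((910 + 2*(-36)*(41 - 36)) + 1260)/((131*23)) - 4599/2781 = ((910 + 2*(-36)*5) + 1260)/3013 - 4599*1/2781 = ((910 - 360) + 1260)*(1/3013) - 511/309 = (550 + 1260)*(1/3013) - 511/309 = 1810*(1/3013) - 511/309 = 1810/3013 - 511/309 = -980353/931017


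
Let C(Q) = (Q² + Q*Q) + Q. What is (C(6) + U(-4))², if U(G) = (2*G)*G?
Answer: 12100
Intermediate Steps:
U(G) = 2*G²
C(Q) = Q + 2*Q² (C(Q) = (Q² + Q²) + Q = 2*Q² + Q = Q + 2*Q²)
(C(6) + U(-4))² = (6*(1 + 2*6) + 2*(-4)²)² = (6*(1 + 12) + 2*16)² = (6*13 + 32)² = (78 + 32)² = 110² = 12100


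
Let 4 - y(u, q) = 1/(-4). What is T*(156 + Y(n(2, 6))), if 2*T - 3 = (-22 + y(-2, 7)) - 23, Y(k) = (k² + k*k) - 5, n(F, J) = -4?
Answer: -27633/8 ≈ -3454.1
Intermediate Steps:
y(u, q) = 17/4 (y(u, q) = 4 - 1/(-4) = 4 - 1*(-¼) = 4 + ¼ = 17/4)
Y(k) = -5 + 2*k² (Y(k) = (k² + k²) - 5 = 2*k² - 5 = -5 + 2*k²)
T = -151/8 (T = 3/2 + ((-22 + 17/4) - 23)/2 = 3/2 + (-71/4 - 23)/2 = 3/2 + (½)*(-163/4) = 3/2 - 163/8 = -151/8 ≈ -18.875)
T*(156 + Y(n(2, 6))) = -151*(156 + (-5 + 2*(-4)²))/8 = -151*(156 + (-5 + 2*16))/8 = -151*(156 + (-5 + 32))/8 = -151*(156 + 27)/8 = -151/8*183 = -27633/8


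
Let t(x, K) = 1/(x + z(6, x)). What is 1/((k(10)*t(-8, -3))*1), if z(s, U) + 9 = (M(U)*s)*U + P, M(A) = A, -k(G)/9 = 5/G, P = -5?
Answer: -724/9 ≈ -80.444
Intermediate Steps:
k(G) = -45/G
z(s, U) = -14 + s*U**2 (z(s, U) = -9 + ((U*s)*U - 5) = -9 + (s*U**2 - 5) = -9 + (-5 + s*U**2) = -14 + s*U**2)
t(x, K) = 1/(-14 + x + 6*x**2) (t(x, K) = 1/(x + (-14 + 6*x**2)) = 1/(-14 + x + 6*x**2))
1/((k(10)*t(-8, -3))*1) = 1/(((-45/10)/(-14 - 8 + 6*(-8)**2))*1) = 1/(((-45*1/10)/(-14 - 8 + 6*64))*1) = 1/(-9/(2*(-14 - 8 + 384))*1) = 1/(-9/2/362*1) = 1/(-9/2*1/362*1) = 1/(-9/724*1) = 1/(-9/724) = -724/9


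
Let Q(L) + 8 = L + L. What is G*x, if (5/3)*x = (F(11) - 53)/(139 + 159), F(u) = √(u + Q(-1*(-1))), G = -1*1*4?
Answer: 318/745 - 6*√5/745 ≈ 0.40884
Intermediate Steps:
G = -4 (G = -1*4 = -4)
Q(L) = -8 + 2*L (Q(L) = -8 + (L + L) = -8 + 2*L)
F(u) = √(-6 + u) (F(u) = √(u + (-8 + 2*(-1*(-1)))) = √(u + (-8 + 2*1)) = √(u + (-8 + 2)) = √(u - 6) = √(-6 + u))
x = -159/1490 + 3*√5/1490 (x = 3*((√(-6 + 11) - 53)/(139 + 159))/5 = 3*((√5 - 53)/298)/5 = 3*((-53 + √5)*(1/298))/5 = 3*(-53/298 + √5/298)/5 = -159/1490 + 3*√5/1490 ≈ -0.10221)
G*x = -4*(-159/1490 + 3*√5/1490) = 318/745 - 6*√5/745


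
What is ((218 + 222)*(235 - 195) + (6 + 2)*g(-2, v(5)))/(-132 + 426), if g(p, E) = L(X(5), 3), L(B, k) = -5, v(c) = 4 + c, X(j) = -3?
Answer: 8780/147 ≈ 59.728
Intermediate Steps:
g(p, E) = -5
((218 + 222)*(235 - 195) + (6 + 2)*g(-2, v(5)))/(-132 + 426) = ((218 + 222)*(235 - 195) + (6 + 2)*(-5))/(-132 + 426) = (440*40 + 8*(-5))/294 = (17600 - 40)*(1/294) = 17560*(1/294) = 8780/147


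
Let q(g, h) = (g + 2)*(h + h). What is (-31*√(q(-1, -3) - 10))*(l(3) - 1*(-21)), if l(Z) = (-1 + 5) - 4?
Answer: -2604*I ≈ -2604.0*I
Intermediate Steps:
l(Z) = 0 (l(Z) = 4 - 4 = 0)
q(g, h) = 2*h*(2 + g) (q(g, h) = (2 + g)*(2*h) = 2*h*(2 + g))
(-31*√(q(-1, -3) - 10))*(l(3) - 1*(-21)) = (-31*√(2*(-3)*(2 - 1) - 10))*(0 - 1*(-21)) = (-31*√(2*(-3)*1 - 10))*(0 + 21) = -31*√(-6 - 10)*21 = -124*I*21 = -2604*I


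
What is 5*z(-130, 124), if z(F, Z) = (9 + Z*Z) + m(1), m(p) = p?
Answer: 76930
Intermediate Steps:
z(F, Z) = 10 + Z**2 (z(F, Z) = (9 + Z*Z) + 1 = (9 + Z**2) + 1 = 10 + Z**2)
5*z(-130, 124) = 5*(10 + 124**2) = 5*(10 + 15376) = 5*15386 = 76930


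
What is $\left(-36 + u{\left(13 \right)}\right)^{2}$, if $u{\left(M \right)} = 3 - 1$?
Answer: $1156$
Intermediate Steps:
$u{\left(M \right)} = 2$
$\left(-36 + u{\left(13 \right)}\right)^{2} = \left(-36 + 2\right)^{2} = \left(-34\right)^{2} = 1156$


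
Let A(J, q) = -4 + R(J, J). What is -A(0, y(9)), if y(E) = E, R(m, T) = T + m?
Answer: 4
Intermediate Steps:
A(J, q) = -4 + 2*J (A(J, q) = -4 + (J + J) = -4 + 2*J)
-A(0, y(9)) = -(-4 + 2*0) = -(-4 + 0) = -1*(-4) = 4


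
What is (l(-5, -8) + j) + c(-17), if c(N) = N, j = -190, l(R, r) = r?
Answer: -215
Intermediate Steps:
(l(-5, -8) + j) + c(-17) = (-8 - 190) - 17 = -198 - 17 = -215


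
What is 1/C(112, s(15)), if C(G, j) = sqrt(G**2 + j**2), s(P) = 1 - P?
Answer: sqrt(65)/910 ≈ 0.0088596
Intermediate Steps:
1/C(112, s(15)) = 1/(sqrt(112**2 + (1 - 1*15)**2)) = 1/(sqrt(12544 + (1 - 15)**2)) = 1/(sqrt(12544 + (-14)**2)) = 1/(sqrt(12544 + 196)) = 1/(sqrt(12740)) = 1/(14*sqrt(65)) = sqrt(65)/910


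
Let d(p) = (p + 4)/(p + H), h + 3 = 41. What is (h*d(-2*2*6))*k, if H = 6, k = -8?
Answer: -3040/9 ≈ -337.78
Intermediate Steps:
h = 38 (h = -3 + 41 = 38)
d(p) = (4 + p)/(6 + p) (d(p) = (p + 4)/(p + 6) = (4 + p)/(6 + p))
(h*d(-2*2*6))*k = (38*((4 - 2*2*6)/(6 - 2*2*6)))*(-8) = (38*((4 - 4*6)/(6 - 4*6)))*(-8) = (38*((4 - 24)/(6 - 24)))*(-8) = (38*(-20/(-18)))*(-8) = (38*(-1/18*(-20)))*(-8) = (38*(10/9))*(-8) = (380/9)*(-8) = -3040/9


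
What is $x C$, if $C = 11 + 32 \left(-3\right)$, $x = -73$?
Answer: $6205$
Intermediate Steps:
$C = -85$ ($C = 11 - 96 = -85$)
$x C = \left(-73\right) \left(-85\right) = 6205$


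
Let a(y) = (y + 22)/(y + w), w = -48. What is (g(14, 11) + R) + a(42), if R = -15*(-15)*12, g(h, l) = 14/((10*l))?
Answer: 443761/165 ≈ 2689.5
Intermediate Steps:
g(h, l) = 7/(5*l) (g(h, l) = 14*(1/(10*l)) = 7/(5*l))
R = 2700 (R = 225*12 = 2700)
a(y) = (22 + y)/(-48 + y) (a(y) = (y + 22)/(y - 48) = (22 + y)/(-48 + y))
(g(14, 11) + R) + a(42) = ((7/5)/11 + 2700) + (22 + 42)/(-48 + 42) = ((7/5)*(1/11) + 2700) + 64/(-6) = (7/55 + 2700) - ⅙*64 = 148507/55 - 32/3 = 443761/165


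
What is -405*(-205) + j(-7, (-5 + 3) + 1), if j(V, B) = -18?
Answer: 83007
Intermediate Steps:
-405*(-205) + j(-7, (-5 + 3) + 1) = -405*(-205) - 18 = 83025 - 18 = 83007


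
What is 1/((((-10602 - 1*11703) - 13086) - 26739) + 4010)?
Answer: -1/58120 ≈ -1.7206e-5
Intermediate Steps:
1/((((-10602 - 1*11703) - 13086) - 26739) + 4010) = 1/((((-10602 - 11703) - 13086) - 26739) + 4010) = 1/(((-22305 - 13086) - 26739) + 4010) = 1/((-35391 - 26739) + 4010) = 1/(-62130 + 4010) = 1/(-58120) = -1/58120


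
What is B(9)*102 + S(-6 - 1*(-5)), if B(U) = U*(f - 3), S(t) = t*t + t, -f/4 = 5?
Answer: -21114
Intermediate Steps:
f = -20 (f = -4*5 = -20)
S(t) = t + t² (S(t) = t² + t = t + t²)
B(U) = -23*U (B(U) = U*(-20 - 3) = U*(-23) = -23*U)
B(9)*102 + S(-6 - 1*(-5)) = -23*9*102 + (-6 - 1*(-5))*(1 + (-6 - 1*(-5))) = -207*102 + (-6 + 5)*(1 + (-6 + 5)) = -21114 - (1 - 1) = -21114 - 1*0 = -21114 + 0 = -21114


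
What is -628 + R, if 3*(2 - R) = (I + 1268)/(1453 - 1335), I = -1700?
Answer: -36862/59 ≈ -624.78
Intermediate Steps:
R = 190/59 (R = 2 - (-1700 + 1268)/(3*(1453 - 1335)) = 2 - (-144)/118 = 2 - ⅓*(-216/59) = 2 + 72/59 = 190/59 ≈ 3.2203)
-628 + R = -628 + 190/59 = -36862/59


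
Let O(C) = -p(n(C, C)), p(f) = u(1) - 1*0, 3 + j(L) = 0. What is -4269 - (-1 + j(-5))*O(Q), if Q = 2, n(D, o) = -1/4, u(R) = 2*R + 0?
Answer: -4277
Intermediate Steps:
u(R) = 2*R
n(D, o) = -1/4 (n(D, o) = -1*1/4 = -1/4)
j(L) = -3 (j(L) = -3 + 0 = -3)
p(f) = 2 (p(f) = 2*1 - 1*0 = 2 + 0 = 2)
O(C) = -2 (O(C) = -1*2 = -2)
-4269 - (-1 + j(-5))*O(Q) = -4269 - (-1 - 3)*(-2) = -4269 - (-4)*(-2) = -4269 - 1*8 = -4269 - 8 = -4277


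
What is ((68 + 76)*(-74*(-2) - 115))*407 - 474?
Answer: 1933590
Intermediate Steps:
((68 + 76)*(-74*(-2) - 115))*407 - 474 = (144*(148 - 115))*407 - 474 = (144*33)*407 - 474 = 4752*407 - 474 = 1934064 - 474 = 1933590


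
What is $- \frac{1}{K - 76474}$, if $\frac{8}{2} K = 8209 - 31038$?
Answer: $\frac{4}{328725} \approx 1.2168 \cdot 10^{-5}$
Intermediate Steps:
$K = - \frac{22829}{4}$ ($K = \frac{8209 - 31038}{4} = \frac{1}{4} \left(-22829\right) = - \frac{22829}{4} \approx -5707.3$)
$- \frac{1}{K - 76474} = - \frac{1}{- \frac{22829}{4} - 76474} = - \frac{1}{- \frac{328725}{4}} = \left(-1\right) \left(- \frac{4}{328725}\right) = \frac{4}{328725}$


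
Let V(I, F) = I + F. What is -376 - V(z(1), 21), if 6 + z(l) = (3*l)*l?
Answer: -394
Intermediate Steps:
z(l) = -6 + 3*l² (z(l) = -6 + (3*l)*l = -6 + 3*l²)
V(I, F) = F + I
-376 - V(z(1), 21) = -376 - (21 + (-6 + 3*1²)) = -376 - (21 + (-6 + 3*1)) = -376 - (21 + (-6 + 3)) = -376 - (21 - 3) = -376 - 1*18 = -376 - 18 = -394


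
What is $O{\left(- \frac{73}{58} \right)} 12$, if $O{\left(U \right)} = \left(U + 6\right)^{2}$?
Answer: $\frac{226875}{841} \approx 269.77$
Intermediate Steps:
$O{\left(U \right)} = \left(6 + U\right)^{2}$
$O{\left(- \frac{73}{58} \right)} 12 = \left(6 - \frac{73}{58}\right)^{2} \cdot 12 = \left(\frac{275}{58}\right)^{2} \cdot 12 = \frac{75625}{3364} \cdot 12 = \frac{226875}{841}$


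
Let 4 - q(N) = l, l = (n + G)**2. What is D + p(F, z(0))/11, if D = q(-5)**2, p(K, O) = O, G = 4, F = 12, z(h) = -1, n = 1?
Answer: 4850/11 ≈ 440.91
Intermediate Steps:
l = 25 (l = (1 + 4)**2 = 5**2 = 25)
q(N) = -21 (q(N) = 4 - 1*25 = 4 - 25 = -21)
D = 441 (D = (-21)**2 = 441)
D + p(F, z(0))/11 = 441 - 1/11 = 4850/11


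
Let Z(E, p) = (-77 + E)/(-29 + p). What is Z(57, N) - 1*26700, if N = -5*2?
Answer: -1041280/39 ≈ -26700.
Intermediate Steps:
N = -10
Z(E, p) = (-77 + E)/(-29 + p)
Z(57, N) - 1*26700 = (-77 + 57)/(-29 - 10) - 1*26700 = -20/(-39) - 26700 = -1/39*(-20) - 26700 = 20/39 - 26700 = -1041280/39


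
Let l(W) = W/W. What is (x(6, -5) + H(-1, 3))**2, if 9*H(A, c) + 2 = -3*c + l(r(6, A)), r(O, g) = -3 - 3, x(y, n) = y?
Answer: 1936/81 ≈ 23.901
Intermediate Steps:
r(O, g) = -6
l(W) = 1
H(A, c) = -1/9 - c/3 (H(A, c) = -2/9 + (-3*c + 1)/9 = -2/9 + (1 - 3*c)/9 = -2/9 + (1/9 - c/3) = -1/9 - c/3)
(x(6, -5) + H(-1, 3))**2 = (6 + (-1/9 - 1/3*3))**2 = (6 + (-1/9 - 1))**2 = (6 - 10/9)**2 = (44/9)**2 = 1936/81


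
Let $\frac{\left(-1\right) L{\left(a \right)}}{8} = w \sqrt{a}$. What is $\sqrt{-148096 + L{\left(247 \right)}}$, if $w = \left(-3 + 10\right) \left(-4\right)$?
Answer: $4 \sqrt{-9256 + 14 \sqrt{247}} \approx 380.23 i$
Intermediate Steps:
$w = -28$ ($w = 7 \left(-4\right) = -28$)
$L{\left(a \right)} = 224 \sqrt{a}$ ($L{\left(a \right)} = - 8 \left(- 28 \sqrt{a}\right) = 224 \sqrt{a}$)
$\sqrt{-148096 + L{\left(247 \right)}} = \sqrt{-148096 + 224 \sqrt{247}}$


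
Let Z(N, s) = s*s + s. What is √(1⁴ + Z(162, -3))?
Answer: √7 ≈ 2.6458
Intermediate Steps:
Z(N, s) = s + s² (Z(N, s) = s² + s = s + s²)
√(1⁴ + Z(162, -3)) = √(1⁴ - 3*(1 - 3)) = √(1 - 3*(-2)) = √(1 + 6) = √7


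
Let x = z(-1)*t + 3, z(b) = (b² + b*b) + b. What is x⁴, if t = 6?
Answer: 6561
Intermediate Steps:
z(b) = b + 2*b² (z(b) = (b² + b²) + b = 2*b² + b = b + 2*b²)
x = 9 (x = -(1 + 2*(-1))*6 + 3 = -(1 - 2)*6 + 3 = -1*(-1)*6 + 3 = 1*6 + 3 = 6 + 3 = 9)
x⁴ = 9⁴ = 6561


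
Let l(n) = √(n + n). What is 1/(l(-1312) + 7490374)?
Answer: 3745187/28052851331250 - 2*I*√41/14026425665625 ≈ 1.335e-7 - 9.1301e-13*I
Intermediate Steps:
l(n) = √2*√n (l(n) = √(2*n) = √2*√n)
1/(l(-1312) + 7490374) = 1/(√2*√(-1312) + 7490374) = 1/(√2*(4*I*√82) + 7490374) = 1/(8*I*√41 + 7490374) = 1/(7490374 + 8*I*√41)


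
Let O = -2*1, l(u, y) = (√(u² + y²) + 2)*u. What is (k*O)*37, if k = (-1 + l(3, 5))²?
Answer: -24494 - 2220*√34 ≈ -37439.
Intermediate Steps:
l(u, y) = u*(2 + √(u² + y²)) (l(u, y) = (2 + √(u² + y²))*u = u*(2 + √(u² + y²)))
O = -2
k = (5 + 3*√34)² (k = (-1 + 3*(2 + √(3² + 5²)))² = (-1 + 3*(2 + √(9 + 25)))² = (-1 + 3*(2 + √34))² = (-1 + (6 + 3*√34))² = (5 + 3*√34)² ≈ 505.93)
(k*O)*37 = ((331 + 30*√34)*(-2))*37 = (-662 - 60*√34)*37 = -24494 - 2220*√34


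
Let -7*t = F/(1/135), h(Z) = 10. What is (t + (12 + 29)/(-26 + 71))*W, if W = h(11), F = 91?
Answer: -157868/9 ≈ -17541.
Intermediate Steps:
t = -1755 (t = -13/(1/135) = -13/1/135 = -13*135 = -1/7*12285 = -1755)
W = 10
(t + (12 + 29)/(-26 + 71))*W = (-1755 + (12 + 29)/(-26 + 71))*10 = (-1755 + 41/45)*10 = -78934/45*10 = -157868/9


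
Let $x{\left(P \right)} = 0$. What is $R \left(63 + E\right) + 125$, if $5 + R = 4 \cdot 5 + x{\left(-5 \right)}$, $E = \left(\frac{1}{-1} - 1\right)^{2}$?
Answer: $1130$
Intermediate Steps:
$E = 4$ ($E = \left(-1 - 1\right)^{2} = \left(-2\right)^{2} = 4$)
$R = 15$ ($R = -5 + \left(4 \cdot 5 + 0\right) = -5 + \left(20 + 0\right) = -5 + 20 = 15$)
$R \left(63 + E\right) + 125 = 15 \left(63 + 4\right) + 125 = 15 \cdot 67 + 125 = 1005 + 125 = 1130$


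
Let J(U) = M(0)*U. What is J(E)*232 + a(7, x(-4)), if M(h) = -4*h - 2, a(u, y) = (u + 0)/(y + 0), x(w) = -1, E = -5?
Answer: 2313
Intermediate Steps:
a(u, y) = u/y
M(h) = -2 - 4*h
J(U) = -2*U (J(U) = (-2 - 4*0)*U = (-2 + 0)*U = -2*U)
J(E)*232 + a(7, x(-4)) = -2*(-5)*232 + 7/(-1) = 10*232 + 7*(-1) = 2320 - 7 = 2313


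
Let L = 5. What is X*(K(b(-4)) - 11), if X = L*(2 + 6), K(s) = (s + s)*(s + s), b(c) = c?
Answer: 2120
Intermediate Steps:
K(s) = 4*s**2 (K(s) = (2*s)*(2*s) = 4*s**2)
X = 40 (X = 5*(2 + 6) = 5*8 = 40)
X*(K(b(-4)) - 11) = 40*(4*(-4)**2 - 11) = 40*(4*16 - 11) = 40*(64 - 11) = 40*53 = 2120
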